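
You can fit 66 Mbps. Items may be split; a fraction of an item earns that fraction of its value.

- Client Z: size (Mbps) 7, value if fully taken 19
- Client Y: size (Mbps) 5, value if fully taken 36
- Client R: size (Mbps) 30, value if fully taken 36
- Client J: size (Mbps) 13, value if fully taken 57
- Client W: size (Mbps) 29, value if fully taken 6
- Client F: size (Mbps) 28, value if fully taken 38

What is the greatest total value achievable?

Rank by value-to-size ratio: Client Y 36/5≈7.2, Client J 57/13≈4.38, Client Z 19/7≈2.71, Client F 38/28≈1.36, Client R 36/30≈1.2, Client W 6/29≈0.207.
All 5 Mbps of Client Y fit (value 36) ; 61 remain.
Client J: take in full, 13 Mbps for value 57 ; 48 left.
All 7 Mbps of Client Z fit (value 19) ; 41 remain.
Client F: take in full, 28 Mbps for value 38 ; 13 left.
13 Mbps left: a 13/30 share of Client R gives 36×13/30 = 15.6.
Total value = 165.6.

165.6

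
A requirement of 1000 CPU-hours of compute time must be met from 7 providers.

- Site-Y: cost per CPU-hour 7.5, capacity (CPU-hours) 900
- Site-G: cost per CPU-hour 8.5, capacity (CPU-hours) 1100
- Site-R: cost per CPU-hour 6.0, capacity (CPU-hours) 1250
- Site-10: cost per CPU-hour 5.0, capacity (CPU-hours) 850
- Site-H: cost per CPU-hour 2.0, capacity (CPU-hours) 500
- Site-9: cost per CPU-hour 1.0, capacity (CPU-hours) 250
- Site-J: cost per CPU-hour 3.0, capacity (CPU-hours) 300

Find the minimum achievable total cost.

2000

Use providers in increasing cost order.
Take 250 from Site-9 at 1.0 — need 750 more.
Site-H (2.0): use full 500 — 250 CPU-hours to go.
Take 250 from Site-J at 3.0 to finish.
Site-10, Site-R, Site-Y, Site-G: unused.
Cost = 250×1.0 + 500×2.0 + 250×3.0 = 2000.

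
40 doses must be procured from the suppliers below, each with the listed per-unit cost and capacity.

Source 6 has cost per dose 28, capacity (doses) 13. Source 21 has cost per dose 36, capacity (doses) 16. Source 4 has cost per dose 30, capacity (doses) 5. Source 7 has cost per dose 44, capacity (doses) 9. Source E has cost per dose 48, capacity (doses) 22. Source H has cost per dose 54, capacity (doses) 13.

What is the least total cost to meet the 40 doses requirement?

1354

Cheapest first:
Source 6 at 28: take all 13 doses — 27 still needed.
Take 5 from Source 4 at 30 — need 22 more.
Source 21 (36): use full 16 — 6 doses to go.
Take 6 from Source 7 at 44 to finish.
Source E, Source H: unused.
Cost = 13×28 + 5×30 + 16×36 + 6×44 = 1354.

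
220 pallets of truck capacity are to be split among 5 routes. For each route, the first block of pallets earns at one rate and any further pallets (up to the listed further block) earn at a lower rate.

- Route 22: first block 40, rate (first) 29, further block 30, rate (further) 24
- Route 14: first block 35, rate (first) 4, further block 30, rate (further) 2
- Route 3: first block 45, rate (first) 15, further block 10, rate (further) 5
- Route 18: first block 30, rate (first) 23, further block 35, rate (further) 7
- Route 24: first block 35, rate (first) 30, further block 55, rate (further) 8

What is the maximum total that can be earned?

4615

Rank every tier by rate: Route 24/first 30 > Route 22/first 29 > Route 22/second 24 > Route 18/first 23 > Route 3/first 15 > Route 24/second 8 > Route 18/second 7 > Route 3/second 5 > Route 14/first 4 > Route 14/second 2.
Route 24 first at 30: fill all 35 → 185 left.
Route 22 first at 29: fill all 40 → 145 left.
Fill Route 22 second block (30 at 24) → 115 left.
Route 18/first (23): +30 → 85 left.
Fill Route 3 first block (45 at 15) → 40 left.
Route 24/second: +40 of 55 at 8; pool empty.
Total = 30×35 + 29×40 + 24×30 + 23×30 + 15×45 + 8×40 = 4615.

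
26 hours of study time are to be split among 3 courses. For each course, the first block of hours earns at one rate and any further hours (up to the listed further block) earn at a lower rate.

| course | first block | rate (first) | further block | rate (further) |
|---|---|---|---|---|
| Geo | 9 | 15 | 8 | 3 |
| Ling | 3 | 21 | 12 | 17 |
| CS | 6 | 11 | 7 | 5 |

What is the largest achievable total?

Order all 6 blocks by rate: Ling/T1 21 > Ling/T2 17 > Geo/T1 15 > CS/T1 11 > CS/T2 5 > Geo/T2 3.
Ling T1 at 21: fill all 3 ; 23 left.
Ling T2 at 17: fill all 12 ; 11 left.
Fill Geo T1 block (9 at 15) ; 2 left.
CS T1 at 11: only 2 left, fill 2.
Total = 21×3 + 17×12 + 15×9 + 11×2 = 424.

424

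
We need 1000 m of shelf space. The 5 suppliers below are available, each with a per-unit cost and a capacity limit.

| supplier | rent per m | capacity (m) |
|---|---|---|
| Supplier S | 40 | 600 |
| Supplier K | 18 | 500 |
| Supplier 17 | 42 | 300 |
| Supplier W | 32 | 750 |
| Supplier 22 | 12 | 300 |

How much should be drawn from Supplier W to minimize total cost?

200

Fill from the cheapest supplier first.
Supplier 22 at 12: take all 300 m → 700 still needed.
Supplier K (18): use full 500 → 200 m to go.
Supplier W at 32: take 200 of its 750 → requirement met.
Supplier S, Supplier 17: unused.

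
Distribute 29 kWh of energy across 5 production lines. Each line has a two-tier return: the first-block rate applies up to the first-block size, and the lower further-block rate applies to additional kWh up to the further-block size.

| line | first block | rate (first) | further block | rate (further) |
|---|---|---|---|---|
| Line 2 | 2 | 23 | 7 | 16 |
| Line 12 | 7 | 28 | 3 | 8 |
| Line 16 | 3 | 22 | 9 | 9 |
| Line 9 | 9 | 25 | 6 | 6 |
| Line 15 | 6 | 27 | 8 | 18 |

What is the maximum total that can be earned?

731

Order all 10 blocks by rate: Line 12/tier1 28 > Line 15/tier1 27 > Line 9/tier1 25 > Line 2/tier1 23 > Line 16/tier1 22 > Line 15/tier2 18 > Line 2/tier2 16 > Line 16/tier2 9 > Line 12/tier2 8 > Line 9/tier2 6.
Line 12/tier1 (28): +7 — 22 left.
Line 15/tier1 (27): +6 — 16 left.
Line 9 tier1 at 25: fill all 9 — 7 left.
Line 2 tier1 at 23: fill all 2 — 5 left.
Fill Line 16 tier1 block (3 at 22) — 2 left.
2 remain; put them into Line 15 tier2 at 18.
Total = 28×7 + 27×6 + 25×9 + 23×2 + 22×3 + 18×2 = 731.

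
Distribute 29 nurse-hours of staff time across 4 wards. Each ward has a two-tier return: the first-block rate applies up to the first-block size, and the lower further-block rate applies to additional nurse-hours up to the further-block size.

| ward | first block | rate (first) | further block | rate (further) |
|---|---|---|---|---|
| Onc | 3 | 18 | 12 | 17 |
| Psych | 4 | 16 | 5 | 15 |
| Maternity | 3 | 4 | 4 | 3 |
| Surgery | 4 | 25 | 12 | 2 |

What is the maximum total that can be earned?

501

Rank every tier by rate: Surgery/first 25 > Onc/first 18 > Onc/second 17 > Psych/first 16 > Psych/second 15 > Maternity/first 4 > Maternity/second 3 > Surgery/second 2.
Surgery/first (25): +4 — 25 left.
Onc/first (18): +3 — 22 left.
Fill Onc second block (12 at 17) — 10 left.
Fill Psych first block (4 at 16) — 6 left.
Psych/second (15): +5 — 1 left.
1 remain; put them into Maternity first at 4.
Total = 25×4 + 18×3 + 17×12 + 16×4 + 15×5 + 4×1 = 501.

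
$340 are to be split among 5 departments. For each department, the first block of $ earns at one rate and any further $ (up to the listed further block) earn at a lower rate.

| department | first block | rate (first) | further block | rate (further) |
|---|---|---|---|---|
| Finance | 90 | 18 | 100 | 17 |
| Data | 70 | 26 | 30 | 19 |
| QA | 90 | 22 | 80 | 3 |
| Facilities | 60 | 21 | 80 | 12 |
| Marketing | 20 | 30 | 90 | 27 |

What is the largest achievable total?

8280

Order all 10 blocks by rate: Marketing/T1 30 > Marketing/T2 27 > Data/T1 26 > QA/T1 22 > Facilities/T1 21 > Data/T2 19 > Finance/T1 18 > Finance/T2 17 > Facilities/T2 12 > QA/T2 3.
Fill Marketing T1 block (20 at 30) ; 320 left.
Marketing/T2 (27): +90 ; 230 left.
Fill Data T1 block (70 at 26) ; 160 left.
QA T1 at 22: fill all 90 ; 70 left.
Facilities/T1 (21): +60 ; 10 left.
10 remain; put them into Data T2 at 19.
Total = 30×20 + 27×90 + 26×70 + 22×90 + 21×60 + 19×10 = 8280.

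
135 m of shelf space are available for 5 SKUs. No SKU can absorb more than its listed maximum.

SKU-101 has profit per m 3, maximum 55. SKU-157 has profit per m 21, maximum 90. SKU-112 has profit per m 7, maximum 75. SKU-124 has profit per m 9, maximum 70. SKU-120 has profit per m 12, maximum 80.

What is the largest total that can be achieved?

Rank by profit per m: SKU-157 21 > SKU-120 12 > SKU-124 9 > SKU-112 7 > SKU-101 3.
SKU-157 takes 90 to reach its cap of 90 ; 45 left.
Only 45 left; SKU-120 takes them to reach 45.
Total = 21×90 + 12×45 = 2430.

2430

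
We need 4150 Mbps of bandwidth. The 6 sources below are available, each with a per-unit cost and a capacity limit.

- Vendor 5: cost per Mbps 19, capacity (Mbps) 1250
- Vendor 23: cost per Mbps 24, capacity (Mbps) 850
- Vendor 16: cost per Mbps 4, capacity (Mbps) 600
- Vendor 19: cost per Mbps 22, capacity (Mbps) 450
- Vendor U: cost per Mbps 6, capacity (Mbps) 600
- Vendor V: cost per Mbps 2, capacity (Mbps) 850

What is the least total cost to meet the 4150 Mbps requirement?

50950

Cheapest first:
Vendor V at 2: take all 850 Mbps — 3300 still needed.
Vendor 16 at 4: take all 600 Mbps — 2700 still needed.
Take 600 from Vendor U at 6 — need 2100 more.
Vendor 5 (19): use full 1250 — 850 Mbps to go.
Vendor 19 (22): use full 450 — 400 Mbps to go.
Vendor 23 at 24: take 400 of its 850 — requirement met.
Cost = 850×2 + 600×4 + 600×6 + 1250×19 + 450×22 + 400×24 = 50950.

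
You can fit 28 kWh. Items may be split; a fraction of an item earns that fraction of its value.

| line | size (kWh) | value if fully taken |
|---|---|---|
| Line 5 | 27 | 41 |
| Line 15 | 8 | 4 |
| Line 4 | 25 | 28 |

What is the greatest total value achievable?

Best value per unit of size first: Line 5 41/27≈1.52, Line 4 28/25≈1.12, Line 15 4/8≈0.5.
All 27 kWh of Line 5 fit (value 41) — 1 remain.
Only 1 kWh remain; take 1/25 of Line 4 for value 28×1/25 = 1.12.
Total value = 42.12.

42.12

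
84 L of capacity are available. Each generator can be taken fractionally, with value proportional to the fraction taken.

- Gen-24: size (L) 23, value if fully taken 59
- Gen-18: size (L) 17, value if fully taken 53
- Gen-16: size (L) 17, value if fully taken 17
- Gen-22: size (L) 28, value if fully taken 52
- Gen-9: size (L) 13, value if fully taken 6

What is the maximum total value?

180

Rank by value-to-size ratio: Gen-18 53/17≈3.12, Gen-24 59/23≈2.57, Gen-22 52/28≈1.86, Gen-16 17/17≈1, Gen-9 6/13≈0.462.
Gen-18: take in full, 17 L for value 53 → 67 left.
Take all of Gen-24 (23 L, value 59) → 44 L left.
All 28 L of Gen-22 fit (value 52) → 16 remain.
Fill the last 16 L with part of Gen-16: 16/17 of it earns 16.
Total value = 180.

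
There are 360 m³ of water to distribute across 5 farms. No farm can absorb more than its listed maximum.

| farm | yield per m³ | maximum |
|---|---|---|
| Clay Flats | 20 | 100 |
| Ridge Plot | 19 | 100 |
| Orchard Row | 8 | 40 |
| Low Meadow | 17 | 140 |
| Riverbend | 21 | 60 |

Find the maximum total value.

Rank by yield per m³: Riverbend 21 > Clay Flats 20 > Ridge Plot 19 > Low Meadow 17 > Orchard Row 8.
Riverbend: +60 to 60 (cap) — 300 left.
Clay Flats: +100 to 100 (cap) — 200 left.
Ridge Plot takes 100 to reach its cap of 100 — 100 left.
Low Meadow has room for 140 but only 100 remain, so it gets 100.
Total = 20×100 + 19×100 + 17×100 + 21×60 = 6860.

6860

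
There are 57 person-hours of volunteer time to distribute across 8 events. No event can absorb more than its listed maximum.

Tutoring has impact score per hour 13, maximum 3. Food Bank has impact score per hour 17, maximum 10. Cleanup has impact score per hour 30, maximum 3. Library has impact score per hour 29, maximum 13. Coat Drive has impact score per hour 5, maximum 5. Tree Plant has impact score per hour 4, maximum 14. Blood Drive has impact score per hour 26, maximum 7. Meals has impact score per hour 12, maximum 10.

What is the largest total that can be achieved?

Highest impact score per hour first: Cleanup 30 > Library 29 > Blood Drive 26 > Food Bank 17 > Tutoring 13 > Meals 12 > Coat Drive 5 > Tree Plant 4.
Cleanup: +3 to 3 (cap) → 54 left.
Library: +13 to 13 (cap) → 41 left.
Blood Drive: +7 to 7 (cap) → 34 left.
Food Bank takes 10 to reach its cap of 10 → 24 left.
Tutoring: +3 to 3 (cap) → 21 left.
Meals: +10 to 10 (cap) → 11 left.
Give Coat Drive 5 to hit its cap of 5 → 6 left.
Only 6 left; Tree Plant takes them to reach 6.
Total = 13×3 + 17×10 + 30×3 + 29×13 + 5×5 + 4×6 + 26×7 + 12×10 = 1027.

1027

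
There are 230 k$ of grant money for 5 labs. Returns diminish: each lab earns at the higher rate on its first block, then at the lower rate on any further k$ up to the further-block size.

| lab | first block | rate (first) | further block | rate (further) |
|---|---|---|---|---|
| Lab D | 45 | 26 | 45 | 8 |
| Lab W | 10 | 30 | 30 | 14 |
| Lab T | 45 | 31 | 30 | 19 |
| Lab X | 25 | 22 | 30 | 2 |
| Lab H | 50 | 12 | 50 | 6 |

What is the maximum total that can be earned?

Rank every tier by rate: Lab T/tier1 31 > Lab W/tier1 30 > Lab D/tier1 26 > Lab X/tier1 22 > Lab T/tier2 19 > Lab W/tier2 14 > Lab H/tier1 12 > Lab D/tier2 8 > Lab H/tier2 6 > Lab X/tier2 2.
Lab T tier1 at 31: fill all 45 — 185 left.
Lab W/tier1 (30): +10 — 175 left.
Fill Lab D tier1 block (45 at 26) — 130 left.
Lab X tier1 at 22: fill all 25 — 105 left.
Lab T tier2 at 19: fill all 30 — 75 left.
Lab W tier2 at 14: fill all 30 — 45 left.
45 remain; put them into Lab H tier1 at 12.
Total = 31×45 + 30×10 + 26×45 + 22×25 + 19×30 + 14×30 + 12×45 = 4945.

4945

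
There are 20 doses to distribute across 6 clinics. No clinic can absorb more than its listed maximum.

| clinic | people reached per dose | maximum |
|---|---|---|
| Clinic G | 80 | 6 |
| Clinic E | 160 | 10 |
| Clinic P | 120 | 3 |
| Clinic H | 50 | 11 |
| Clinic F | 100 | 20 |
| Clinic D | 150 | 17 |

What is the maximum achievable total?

3100

Highest people reached per dose first: Clinic E 160 > Clinic D 150 > Clinic P 120 > Clinic F 100 > Clinic G 80 > Clinic H 50.
Clinic E: +10 to 10 (cap) — 10 left.
Clinic D: +10 (room for 17) → 10. Pool exhausted.
Total = 160×10 + 150×10 = 3100.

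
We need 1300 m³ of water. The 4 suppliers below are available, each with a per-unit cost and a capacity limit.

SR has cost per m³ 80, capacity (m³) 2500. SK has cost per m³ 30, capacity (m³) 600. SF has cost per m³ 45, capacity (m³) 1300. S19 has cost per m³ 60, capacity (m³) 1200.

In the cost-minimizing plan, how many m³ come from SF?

700

Use suppliers in increasing cost order.
Take 600 from SK at 30 ; need 700 more.
Take 700 from SF at 45 to finish.
S19, SR: unused.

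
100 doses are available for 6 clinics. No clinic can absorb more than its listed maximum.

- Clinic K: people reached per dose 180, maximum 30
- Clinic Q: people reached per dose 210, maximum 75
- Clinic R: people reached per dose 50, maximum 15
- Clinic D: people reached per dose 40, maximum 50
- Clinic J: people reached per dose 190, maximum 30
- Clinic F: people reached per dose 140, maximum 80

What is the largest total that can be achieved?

Rank by people reached per dose: Clinic Q 210 > Clinic J 190 > Clinic K 180 > Clinic F 140 > Clinic R 50 > Clinic D 40.
Clinic Q: +75 to 75 (cap) — 25 left.
Clinic J has room for 30 but only 25 remain, so it gets 25.
Total = 210×75 + 190×25 = 20500.

20500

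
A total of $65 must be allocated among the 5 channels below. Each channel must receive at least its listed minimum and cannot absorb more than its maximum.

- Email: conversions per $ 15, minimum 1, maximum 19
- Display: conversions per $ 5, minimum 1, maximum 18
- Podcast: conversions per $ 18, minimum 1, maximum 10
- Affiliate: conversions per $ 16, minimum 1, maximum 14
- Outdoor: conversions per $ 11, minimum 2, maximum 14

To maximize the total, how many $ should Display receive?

Meeting every minimum uses 1+1+1+1+2 = 6 $, leaving 59.
Order the channels by conversions per $: Podcast 18 > Affiliate 16 > Email 15 > Outdoor 11 > Display 5.
Podcast takes 9 more to reach its cap of 10 → 50 left.
Affiliate: +13 to 14 (cap) → 37 left.
Email: +18 to 19 (cap) → 19 left.
Give Outdoor 12 more to hit its cap of 14 → 7 left.
Display has room for 17 more but only 7 remain, so it gets 8.

8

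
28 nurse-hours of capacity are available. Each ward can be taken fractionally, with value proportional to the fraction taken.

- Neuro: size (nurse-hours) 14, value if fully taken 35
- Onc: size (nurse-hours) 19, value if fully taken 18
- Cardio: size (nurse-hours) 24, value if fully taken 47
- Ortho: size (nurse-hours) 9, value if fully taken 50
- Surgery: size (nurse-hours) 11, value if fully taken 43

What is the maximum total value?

Sort by value density: Ortho 50/9≈5.56, Surgery 43/11≈3.91, Neuro 35/14≈2.5, Cardio 47/24≈1.96, Onc 18/19≈0.947.
All 9 nurse-hours of Ortho fit (value 50) → 19 remain.
Take all of Surgery (11 nurse-hours, value 43) → 8 nurse-hours left.
Fill the last 8 nurse-hours with part of Neuro: 8/14 of it earns 20.
Total value = 113.

113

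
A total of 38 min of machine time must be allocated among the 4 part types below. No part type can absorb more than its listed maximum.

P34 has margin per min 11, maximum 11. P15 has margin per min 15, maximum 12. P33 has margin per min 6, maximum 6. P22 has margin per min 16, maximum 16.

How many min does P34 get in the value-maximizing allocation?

Order the part types by margin per min: P22 16 > P15 15 > P34 11 > P33 6.
P22 takes 16 to reach its cap of 16 → 22 left.
Give P15 12 to hit its cap of 12 → 10 left.
P34 has room for 11 but only 10 remain, so it gets 10.

10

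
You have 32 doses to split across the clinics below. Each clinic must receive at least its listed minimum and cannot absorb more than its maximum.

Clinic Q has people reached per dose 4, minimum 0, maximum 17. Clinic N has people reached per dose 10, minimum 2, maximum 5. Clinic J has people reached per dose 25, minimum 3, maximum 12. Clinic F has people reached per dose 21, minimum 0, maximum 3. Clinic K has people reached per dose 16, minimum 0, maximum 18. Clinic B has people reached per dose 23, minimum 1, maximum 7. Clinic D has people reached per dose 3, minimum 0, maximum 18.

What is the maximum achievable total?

Meeting every minimum uses 0+2+3+0+0+1+0 = 6 doses, leaving 26.
Order the clinics by people reached per dose: Clinic J 25 > Clinic B 23 > Clinic F 21 > Clinic K 16 > Clinic N 10 > Clinic Q 4 > Clinic D 3.
Clinic J: +9 to 12 (cap) — 17 left.
Clinic B takes 6 more to reach its cap of 7 — 11 left.
Give Clinic F 3 more to hit its cap of 3 — 8 left.
Clinic K: +8 (room for 18) → 8. Pool exhausted.
Total = 10×2 + 25×12 + 21×3 + 16×8 + 23×7 = 672.

672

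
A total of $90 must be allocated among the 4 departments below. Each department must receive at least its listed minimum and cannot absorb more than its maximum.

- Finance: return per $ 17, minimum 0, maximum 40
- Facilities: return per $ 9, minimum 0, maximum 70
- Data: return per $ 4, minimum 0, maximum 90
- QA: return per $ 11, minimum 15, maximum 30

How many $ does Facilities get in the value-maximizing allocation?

Meeting every minimum uses 0+0+0+15 = 15 $, leaving 75.
Highest return per $ first: Finance 17 > QA 11 > Facilities 9 > Data 4.
Give Finance 40 more to hit its cap of 40 → 35 left.
QA takes 15 more to reach its cap of 30 → 20 left.
Facilities has room for 70 more but only 20 remain, so it gets 20.

20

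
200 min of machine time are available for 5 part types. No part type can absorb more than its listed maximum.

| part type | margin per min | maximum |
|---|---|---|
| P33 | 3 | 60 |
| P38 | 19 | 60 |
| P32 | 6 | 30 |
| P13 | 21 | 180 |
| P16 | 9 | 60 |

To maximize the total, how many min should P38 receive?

20

Order the part types by margin per min: P13 21 > P38 19 > P16 9 > P32 6 > P33 3.
P13 takes 180 to reach its cap of 180 — 20 left.
P38: +20 (room for 60) → 20. Pool exhausted.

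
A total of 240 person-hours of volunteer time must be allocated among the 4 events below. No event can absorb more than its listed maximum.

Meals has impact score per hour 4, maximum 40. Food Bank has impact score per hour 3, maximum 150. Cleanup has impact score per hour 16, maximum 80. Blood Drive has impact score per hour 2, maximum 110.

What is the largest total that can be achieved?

1800

Highest impact score per hour first: Cleanup 16 > Meals 4 > Food Bank 3 > Blood Drive 2.
Give Cleanup 80 to hit its cap of 80 ; 160 left.
Meals takes 40 to reach its cap of 40 ; 120 left.
Only 120 left; Food Bank takes them to reach 120.
Total = 4×40 + 3×120 + 16×80 = 1800.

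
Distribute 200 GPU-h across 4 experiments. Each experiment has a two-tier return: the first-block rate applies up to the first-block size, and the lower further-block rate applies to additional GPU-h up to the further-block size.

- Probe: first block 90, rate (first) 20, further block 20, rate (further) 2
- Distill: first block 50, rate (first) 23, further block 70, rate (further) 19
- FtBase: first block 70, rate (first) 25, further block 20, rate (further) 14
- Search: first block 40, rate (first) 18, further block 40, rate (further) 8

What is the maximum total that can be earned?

Treat each block as its own option and order by rate: FtBase/T1 25 > Distill/T1 23 > Probe/T1 20 > Distill/T2 19 > Search/T1 18 > FtBase/T2 14 > Search/T2 8 > Probe/T2 2.
FtBase T1 at 25: fill all 70 → 130 left.
Fill Distill T1 block (50 at 23) → 80 left.
80 remain; put them into Probe T1 at 20.
Total = 25×70 + 23×50 + 20×80 = 4500.

4500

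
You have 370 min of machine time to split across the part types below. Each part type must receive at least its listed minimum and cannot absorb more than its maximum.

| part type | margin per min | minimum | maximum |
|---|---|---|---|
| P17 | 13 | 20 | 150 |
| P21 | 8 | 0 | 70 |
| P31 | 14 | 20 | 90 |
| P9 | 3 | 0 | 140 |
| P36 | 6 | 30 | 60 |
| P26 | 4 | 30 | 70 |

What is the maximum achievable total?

Meeting every minimum uses 20+0+20+0+30+30 = 100 min, leaving 270.
Rank by margin per min: P31 14 > P17 13 > P21 8 > P36 6 > P26 4 > P9 3.
P31 takes 70 more to reach its cap of 90 ; 200 left.
P17: +130 to 150 (cap) ; 70 left.
P21 takes 70 more to reach its cap of 70 ; 0 left.
Total = 13×150 + 8×70 + 14×90 + 6×30 + 4×30 = 4070.

4070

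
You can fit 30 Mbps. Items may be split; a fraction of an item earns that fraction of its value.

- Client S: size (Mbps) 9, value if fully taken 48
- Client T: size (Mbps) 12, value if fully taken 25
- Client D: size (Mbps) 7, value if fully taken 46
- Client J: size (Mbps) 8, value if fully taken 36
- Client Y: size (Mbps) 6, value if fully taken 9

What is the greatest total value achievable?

Best value per unit of size first: Client D 46/7≈6.57, Client S 48/9≈5.33, Client J 36/8≈4.5, Client T 25/12≈2.08, Client Y 9/6≈1.5.
Take all of Client D (7 Mbps, value 46) ; 23 Mbps left.
All 9 Mbps of Client S fit (value 48) ; 14 remain.
Client J: take in full, 8 Mbps for value 36 ; 6 left.
6 Mbps left: a 6/12 share of Client T gives 25×6/12 = 12.5.
Total value = 142.5.

142.5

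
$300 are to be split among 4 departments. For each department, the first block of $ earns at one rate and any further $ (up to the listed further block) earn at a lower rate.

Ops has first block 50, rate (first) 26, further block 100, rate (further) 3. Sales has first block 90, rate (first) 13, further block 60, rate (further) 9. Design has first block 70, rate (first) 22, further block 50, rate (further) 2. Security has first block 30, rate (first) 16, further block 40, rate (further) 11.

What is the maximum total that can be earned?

Treat each block as its own option and order by rate: Ops/first 26 > Design/first 22 > Security/first 16 > Sales/first 13 > Security/second 11 > Sales/second 9 > Ops/second 3 > Design/second 2.
Ops/first (26): +50 ; 250 left.
Design/first (22): +70 ; 180 left.
Security first at 16: fill all 30 ; 150 left.
Sales first at 13: fill all 90 ; 60 left.
Fill Security second block (40 at 11) ; 20 left.
Sales second at 9: only 20 left, fill 20.
Total = 26×50 + 22×70 + 16×30 + 13×90 + 11×40 + 9×20 = 5110.

5110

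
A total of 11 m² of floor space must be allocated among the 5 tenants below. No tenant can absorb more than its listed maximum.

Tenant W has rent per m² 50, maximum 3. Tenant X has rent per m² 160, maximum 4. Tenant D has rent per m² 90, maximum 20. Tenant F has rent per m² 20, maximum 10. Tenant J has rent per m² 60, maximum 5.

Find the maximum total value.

1270

Order the tenants by rent per m²: Tenant X 160 > Tenant D 90 > Tenant J 60 > Tenant W 50 > Tenant F 20.
Tenant X takes 4 to reach its cap of 4 ; 7 left.
Tenant D: +7 (room for 20) → 7. Pool exhausted.
Total = 160×4 + 90×7 = 1270.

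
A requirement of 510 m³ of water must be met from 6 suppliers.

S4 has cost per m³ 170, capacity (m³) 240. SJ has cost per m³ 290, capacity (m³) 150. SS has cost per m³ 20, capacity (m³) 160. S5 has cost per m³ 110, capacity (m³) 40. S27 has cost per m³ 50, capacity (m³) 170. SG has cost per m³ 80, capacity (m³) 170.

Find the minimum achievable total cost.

26400

Use suppliers in increasing cost order.
SS at 20: take all 160 m³ → 350 still needed.
Take 170 from S27 at 50 → need 180 more.
SG at 80: take all 170 m³ → 10 still needed.
S5 at 110: take 10 of its 40 → requirement met.
S4, SJ: unused.
Cost = 160×20 + 170×50 + 170×80 + 10×110 = 26400.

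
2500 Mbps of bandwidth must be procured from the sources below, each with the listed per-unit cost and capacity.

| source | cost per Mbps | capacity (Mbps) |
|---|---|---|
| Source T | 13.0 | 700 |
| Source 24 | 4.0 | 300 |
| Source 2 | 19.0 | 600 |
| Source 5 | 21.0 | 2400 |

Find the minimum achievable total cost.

Fill from the cheapest source first.
Take 300 from Source 24 at 4.0 → need 2200 more.
Source T (13.0): use full 700 → 1500 Mbps to go.
Source 2 at 19.0: take all 600 Mbps → 900 still needed.
Take 900 from Source 5 at 21.0 to finish.
Cost = 300×4.0 + 700×13.0 + 600×19.0 + 900×21.0 = 40600.

40600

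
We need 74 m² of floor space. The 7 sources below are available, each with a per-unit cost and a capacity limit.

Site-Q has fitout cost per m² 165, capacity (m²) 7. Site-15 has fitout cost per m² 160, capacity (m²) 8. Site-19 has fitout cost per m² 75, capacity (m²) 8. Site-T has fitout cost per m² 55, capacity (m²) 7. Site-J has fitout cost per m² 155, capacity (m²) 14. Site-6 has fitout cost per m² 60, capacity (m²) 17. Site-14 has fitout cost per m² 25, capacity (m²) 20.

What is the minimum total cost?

5955

Cheapest first:
Site-14 (25): use full 20 ; 54 m² to go.
Site-T at 55: take all 7 m² ; 47 still needed.
Site-6 at 60: take all 17 m² ; 30 still needed.
Site-19 at 75: take all 8 m² ; 22 still needed.
Take 14 from Site-J at 155 ; need 8 more.
Site-15 (160): use full 8 ; 0 m² to go.
Site-Q: unused.
Cost = 20×25 + 7×55 + 17×60 + 8×75 + 14×155 + 8×160 = 5955.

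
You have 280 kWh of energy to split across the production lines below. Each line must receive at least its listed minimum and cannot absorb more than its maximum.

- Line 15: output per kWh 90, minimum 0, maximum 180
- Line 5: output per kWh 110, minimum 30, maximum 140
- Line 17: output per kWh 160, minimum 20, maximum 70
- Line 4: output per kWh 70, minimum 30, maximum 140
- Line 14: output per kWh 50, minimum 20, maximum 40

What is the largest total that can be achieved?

Meeting every minimum uses 0+30+20+30+20 = 100 kWh, leaving 180.
Order the production lines by output per kWh: Line 17 160 > Line 5 110 > Line 15 90 > Line 4 70 > Line 14 50.
Give Line 17 50 more to hit its cap of 70 — 130 left.
Line 5: +110 to 140 (cap) — 20 left.
Only 20 left; Line 15 takes them to reach 20.
Total = 90×20 + 110×140 + 160×70 + 70×30 + 50×20 = 31500.

31500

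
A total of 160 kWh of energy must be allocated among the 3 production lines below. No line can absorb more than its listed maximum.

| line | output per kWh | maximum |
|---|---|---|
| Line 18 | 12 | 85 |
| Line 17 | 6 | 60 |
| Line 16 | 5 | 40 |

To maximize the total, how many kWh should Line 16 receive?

15

Order the production lines by output per kWh: Line 18 12 > Line 17 6 > Line 16 5.
Give Line 18 85 to hit its cap of 85 ; 75 left.
Give Line 17 60 to hit its cap of 60 ; 15 left.
Only 15 left; Line 16 takes them to reach 15.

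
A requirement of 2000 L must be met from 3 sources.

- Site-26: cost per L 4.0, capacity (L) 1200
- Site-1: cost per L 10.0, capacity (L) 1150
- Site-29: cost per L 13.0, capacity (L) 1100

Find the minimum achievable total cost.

Use sources in increasing cost order.
Site-26 at 4.0: take all 1200 L ; 800 still needed.
Site-1 at 10.0: take 800 of its 1150 ; requirement met.
Site-29: unused.
Cost = 1200×4.0 + 800×10.0 = 12800.

12800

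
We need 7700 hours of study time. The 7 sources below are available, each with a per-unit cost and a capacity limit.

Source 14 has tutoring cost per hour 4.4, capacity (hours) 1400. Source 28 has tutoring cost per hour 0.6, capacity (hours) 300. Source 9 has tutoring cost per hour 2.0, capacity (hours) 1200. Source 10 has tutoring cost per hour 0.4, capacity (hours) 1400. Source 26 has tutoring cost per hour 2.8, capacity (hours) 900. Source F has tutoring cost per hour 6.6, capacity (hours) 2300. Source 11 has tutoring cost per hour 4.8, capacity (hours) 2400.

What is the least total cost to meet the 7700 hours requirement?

Fill from the cheapest source first.
Take 1400 from Source 10 at 0.4 ; need 6300 more.
Source 28 at 0.6: take all 300 hours ; 6000 still needed.
Source 9 (2.0): use full 1200 ; 4800 hours to go.
Take 900 from Source 26 at 2.8 ; need 3900 more.
Take 1400 from Source 14 at 4.4 ; need 2500 more.
Source 11 at 4.8: take all 2400 hours ; 100 still needed.
Source F at 6.6: take 100 of its 2300 ; requirement met.
Cost = 1400×0.4 + 300×0.6 + 1200×2.0 + 900×2.8 + 1400×4.4 + 2400×4.8 + 100×6.6 = 24000.

24000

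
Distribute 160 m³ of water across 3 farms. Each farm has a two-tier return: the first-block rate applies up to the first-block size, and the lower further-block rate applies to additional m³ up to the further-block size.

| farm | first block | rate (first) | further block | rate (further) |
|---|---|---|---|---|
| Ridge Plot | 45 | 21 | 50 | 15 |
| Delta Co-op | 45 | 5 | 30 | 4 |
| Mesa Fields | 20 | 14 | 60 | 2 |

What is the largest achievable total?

Order all 6 blocks by rate: Ridge Plot/tier1 21 > Ridge Plot/tier2 15 > Mesa Fields/tier1 14 > Delta Co-op/tier1 5 > Delta Co-op/tier2 4 > Mesa Fields/tier2 2.
Fill Ridge Plot tier1 block (45 at 21) ; 115 left.
Fill Ridge Plot tier2 block (50 at 15) ; 65 left.
Mesa Fields tier1 at 14: fill all 20 ; 45 left.
Delta Co-op tier1 at 5: fill all 45 ; 0 left.
Total = 21×45 + 15×50 + 14×20 + 5×45 = 2200.

2200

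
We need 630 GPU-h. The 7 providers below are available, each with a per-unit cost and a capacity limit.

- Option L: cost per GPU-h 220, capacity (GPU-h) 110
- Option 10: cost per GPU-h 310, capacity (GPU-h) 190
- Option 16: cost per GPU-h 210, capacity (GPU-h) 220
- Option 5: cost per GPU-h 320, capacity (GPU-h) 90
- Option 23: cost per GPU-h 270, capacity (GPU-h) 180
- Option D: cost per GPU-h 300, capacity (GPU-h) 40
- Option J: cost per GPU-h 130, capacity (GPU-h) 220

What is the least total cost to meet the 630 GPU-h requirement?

Use providers in increasing cost order.
Option J at 130: take all 220 GPU-h → 410 still needed.
Option 16 (210): use full 220 → 190 GPU-h to go.
Take 110 from Option L at 220 → need 80 more.
Option 23 (270): take the remaining 80 → done.
Option D, Option 10, Option 5: unused.
Cost = 220×130 + 220×210 + 110×220 + 80×270 = 120600.

120600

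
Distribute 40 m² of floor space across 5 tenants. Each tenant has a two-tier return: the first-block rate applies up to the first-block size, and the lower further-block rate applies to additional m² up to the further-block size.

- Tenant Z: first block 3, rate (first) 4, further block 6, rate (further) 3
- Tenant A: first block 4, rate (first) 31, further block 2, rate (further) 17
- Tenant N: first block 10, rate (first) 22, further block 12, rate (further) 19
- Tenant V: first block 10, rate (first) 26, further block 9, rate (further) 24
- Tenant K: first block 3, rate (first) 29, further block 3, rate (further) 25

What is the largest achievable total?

Order all 10 blocks by rate: Tenant A/T1 31 > Tenant K/T1 29 > Tenant V/T1 26 > Tenant K/T2 25 > Tenant V/T2 24 > Tenant N/T1 22 > Tenant N/T2 19 > Tenant A/T2 17 > Tenant Z/T1 4 > Tenant Z/T2 3.
Fill Tenant A T1 block (4 at 31) → 36 left.
Fill Tenant K T1 block (3 at 29) → 33 left.
Tenant V/T1 (26): +10 → 23 left.
Tenant K/T2 (25): +3 → 20 left.
Tenant V T2 at 24: fill all 9 → 11 left.
Tenant N/T1 (22): +10 → 1 left.
Tenant N T2 at 19: only 1 left, fill 1.
Total = 31×4 + 29×3 + 26×10 + 25×3 + 24×9 + 22×10 + 19×1 = 1001.

1001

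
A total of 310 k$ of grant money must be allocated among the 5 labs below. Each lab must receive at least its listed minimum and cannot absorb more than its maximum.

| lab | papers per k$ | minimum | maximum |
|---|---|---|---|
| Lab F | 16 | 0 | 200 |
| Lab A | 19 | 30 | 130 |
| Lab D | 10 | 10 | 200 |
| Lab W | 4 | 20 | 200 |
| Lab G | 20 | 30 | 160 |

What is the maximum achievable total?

Meeting every minimum uses 0+30+10+20+30 = 90 k$, leaving 220.
Rank by papers per k$: Lab G 20 > Lab A 19 > Lab F 16 > Lab D 10 > Lab W 4.
Lab G: +130 to 160 (cap) — 90 left.
Lab A has room for 100 more but only 90 remain, so it gets 120.
Total = 19×120 + 10×10 + 4×20 + 20×160 = 5660.

5660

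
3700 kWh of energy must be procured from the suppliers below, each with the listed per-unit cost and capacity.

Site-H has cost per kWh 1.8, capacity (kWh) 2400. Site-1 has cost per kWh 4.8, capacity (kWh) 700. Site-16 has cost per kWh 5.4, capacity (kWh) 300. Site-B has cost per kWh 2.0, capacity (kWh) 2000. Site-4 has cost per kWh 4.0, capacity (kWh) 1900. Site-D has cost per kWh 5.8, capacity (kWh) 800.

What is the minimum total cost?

Use suppliers in increasing cost order.
Site-H (1.8): use full 2400 — 1300 kWh to go.
Site-B at 2.0: take 1300 of its 2000 — requirement met.
Site-4, Site-1, Site-16, Site-D: unused.
Cost = 2400×1.8 + 1300×2.0 = 6920.

6920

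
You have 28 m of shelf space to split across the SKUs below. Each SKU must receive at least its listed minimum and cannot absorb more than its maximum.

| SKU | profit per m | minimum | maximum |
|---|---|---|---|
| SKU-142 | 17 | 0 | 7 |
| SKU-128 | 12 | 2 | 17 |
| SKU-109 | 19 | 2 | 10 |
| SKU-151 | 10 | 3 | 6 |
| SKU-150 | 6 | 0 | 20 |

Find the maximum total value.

435

Meeting every minimum uses 0+2+2+3+0 = 7 m, leaving 21.
Rank by profit per m: SKU-109 19 > SKU-142 17 > SKU-128 12 > SKU-151 10 > SKU-150 6.
Give SKU-109 8 more to hit its cap of 10 ; 13 left.
SKU-142: +7 to 7 (cap) ; 6 left.
Only 6 left; SKU-128 takes them to reach 8.
Total = 17×7 + 12×8 + 19×10 + 10×3 = 435.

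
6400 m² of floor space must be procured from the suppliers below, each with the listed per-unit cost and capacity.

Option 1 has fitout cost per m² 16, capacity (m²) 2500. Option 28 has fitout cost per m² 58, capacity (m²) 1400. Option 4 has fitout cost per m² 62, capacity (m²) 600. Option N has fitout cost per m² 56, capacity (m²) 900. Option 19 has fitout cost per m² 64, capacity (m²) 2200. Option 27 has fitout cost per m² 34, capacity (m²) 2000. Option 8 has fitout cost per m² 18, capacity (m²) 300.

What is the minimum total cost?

Fill from the cheapest supplier first.
Option 1 (16): use full 2500 ; 3900 m² to go.
Option 8 at 18: take all 300 m² ; 3600 still needed.
Take 2000 from Option 27 at 34 ; need 1600 more.
Option N (56): use full 900 ; 700 m² to go.
Take 700 from Option 28 at 58 to finish.
Option 4, Option 19: unused.
Cost = 2500×16 + 300×18 + 2000×34 + 900×56 + 700×58 = 204400.

204400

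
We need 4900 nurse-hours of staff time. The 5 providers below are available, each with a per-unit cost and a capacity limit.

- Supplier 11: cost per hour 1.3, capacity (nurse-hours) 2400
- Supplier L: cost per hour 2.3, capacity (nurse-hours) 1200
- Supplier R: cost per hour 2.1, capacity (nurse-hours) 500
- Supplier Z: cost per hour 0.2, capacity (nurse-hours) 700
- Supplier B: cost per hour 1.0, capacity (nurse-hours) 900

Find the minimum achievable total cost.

6130

Use providers in increasing cost order.
Supplier Z (0.2): use full 700 — 4200 nurse-hours to go.
Take 900 from Supplier B at 1.0 — need 3300 more.
Supplier 11 (1.3): use full 2400 — 900 nurse-hours to go.
Supplier R (2.1): use full 500 — 400 nurse-hours to go.
Supplier L (2.3): take the remaining 400 — done.
Cost = 700×0.2 + 900×1.0 + 2400×1.3 + 500×2.1 + 400×2.3 = 6130.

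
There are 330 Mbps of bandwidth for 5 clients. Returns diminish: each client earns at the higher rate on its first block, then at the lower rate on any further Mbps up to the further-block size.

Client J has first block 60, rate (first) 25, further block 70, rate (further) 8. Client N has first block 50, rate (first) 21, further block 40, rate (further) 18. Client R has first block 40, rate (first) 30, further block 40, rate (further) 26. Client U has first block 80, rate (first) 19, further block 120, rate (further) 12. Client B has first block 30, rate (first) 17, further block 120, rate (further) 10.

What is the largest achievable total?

Rank every tier by rate: Client R/tier1 30 > Client R/tier2 26 > Client J/tier1 25 > Client N/tier1 21 > Client U/tier1 19 > Client N/tier2 18 > Client B/tier1 17 > Client U/tier2 12 > Client B/tier2 10 > Client J/tier2 8.
Client R tier1 at 30: fill all 40 — 290 left.
Client R tier2 at 26: fill all 40 — 250 left.
Client J/tier1 (25): +60 — 190 left.
Client N tier1 at 21: fill all 50 — 140 left.
Client U/tier1 (19): +80 — 60 left.
Fill Client N tier2 block (40 at 18) — 20 left.
20 remain; put them into Client B tier1 at 17.
Total = 30×40 + 26×40 + 25×60 + 21×50 + 19×80 + 18×40 + 17×20 = 7370.

7370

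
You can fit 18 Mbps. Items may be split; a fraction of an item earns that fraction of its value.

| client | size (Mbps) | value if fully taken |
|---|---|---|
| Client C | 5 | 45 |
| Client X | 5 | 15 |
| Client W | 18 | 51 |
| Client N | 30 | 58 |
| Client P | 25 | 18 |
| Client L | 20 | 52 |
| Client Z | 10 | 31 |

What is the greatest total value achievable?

85

Rank by value-to-size ratio: Client C 45/5≈9, Client Z 31/10≈3.1, Client X 15/5≈3, Client W 51/18≈2.83, Client L 52/20≈2.6, Client N 58/30≈1.93, Client P 18/25≈0.72.
Client C: take in full, 5 Mbps for value 45 — 13 left.
Take all of Client Z (10 Mbps, value 31) — 3 Mbps left.
Only 3 Mbps remain; take 3/5 of Client X for value 15×3/5 = 9.
Total value = 85.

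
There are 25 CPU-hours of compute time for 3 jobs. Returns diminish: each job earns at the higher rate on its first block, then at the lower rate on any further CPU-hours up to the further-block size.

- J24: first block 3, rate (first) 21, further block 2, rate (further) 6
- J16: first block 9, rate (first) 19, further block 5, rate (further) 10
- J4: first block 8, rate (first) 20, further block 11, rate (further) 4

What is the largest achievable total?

444

Rank every tier by rate: J24/tier1 21 > J4/tier1 20 > J16/tier1 19 > J16/tier2 10 > J24/tier2 6 > J4/tier2 4.
J24/tier1 (21): +3 — 22 left.
J4/tier1 (20): +8 — 14 left.
J16 tier1 at 19: fill all 9 — 5 left.
Fill J16 tier2 block (5 at 10) — 0 left.
Total = 21×3 + 20×8 + 19×9 + 10×5 = 444.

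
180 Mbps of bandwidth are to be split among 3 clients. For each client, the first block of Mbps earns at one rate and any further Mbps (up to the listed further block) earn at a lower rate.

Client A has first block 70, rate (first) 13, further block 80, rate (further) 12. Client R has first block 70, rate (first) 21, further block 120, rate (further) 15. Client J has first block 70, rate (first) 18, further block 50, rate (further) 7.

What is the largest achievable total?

3330

Treat each block as its own option and order by rate: Client R/tier1 21 > Client J/tier1 18 > Client R/tier2 15 > Client A/tier1 13 > Client A/tier2 12 > Client J/tier2 7.
Client R tier1 at 21: fill all 70 ; 110 left.
Fill Client J tier1 block (70 at 18) ; 40 left.
Client R tier2 at 15: only 40 left, fill 40.
Total = 21×70 + 18×70 + 15×40 = 3330.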